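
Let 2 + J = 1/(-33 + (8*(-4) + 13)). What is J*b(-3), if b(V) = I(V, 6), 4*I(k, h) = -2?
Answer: 105/104 ≈ 1.0096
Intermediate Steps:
I(k, h) = -½ (I(k, h) = (¼)*(-2) = -½)
b(V) = -½
J = -105/52 (J = -2 + 1/(-33 + (8*(-4) + 13)) = -2 + 1/(-33 + (-32 + 13)) = -2 + 1/(-33 - 19) = -2 + 1/(-52) = -2 - 1/52 = -105/52 ≈ -2.0192)
J*b(-3) = -105/52*(-½) = 105/104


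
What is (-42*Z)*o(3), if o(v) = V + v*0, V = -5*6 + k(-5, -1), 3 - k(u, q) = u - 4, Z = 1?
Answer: 756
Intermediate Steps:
k(u, q) = 7 - u (k(u, q) = 3 - (u - 4) = 3 - (-4 + u) = 3 + (4 - u) = 7 - u)
V = -18 (V = -5*6 + (7 - 1*(-5)) = -30 + (7 + 5) = -30 + 12 = -18)
o(v) = -18 (o(v) = -18 + v*0 = -18 + 0 = -18)
(-42*Z)*o(3) = -42*1*(-18) = -42*(-18) = 756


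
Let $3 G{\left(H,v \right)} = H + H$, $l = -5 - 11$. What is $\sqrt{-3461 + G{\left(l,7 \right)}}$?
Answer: $\frac{i \sqrt{31245}}{3} \approx 58.921 i$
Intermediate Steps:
$l = -16$ ($l = -5 - 11 = -16$)
$G{\left(H,v \right)} = \frac{2 H}{3}$ ($G{\left(H,v \right)} = \frac{H + H}{3} = \frac{2 H}{3}$)
$\sqrt{-3461 + G{\left(l,7 \right)}} = \sqrt{-3461 + \frac{2}{3} \left(-16\right)} = \sqrt{-3461 - \frac{32}{3}} = \sqrt{- \frac{10415}{3}} = \frac{i \sqrt{31245}}{3}$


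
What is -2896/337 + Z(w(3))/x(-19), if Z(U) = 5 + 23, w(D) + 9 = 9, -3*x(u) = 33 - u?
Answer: -44725/4381 ≈ -10.209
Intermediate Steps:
x(u) = -11 + u/3 (x(u) = -(33 - u)/3 = -11 + u/3)
w(D) = 0 (w(D) = -9 + 9 = 0)
Z(U) = 28
-2896/337 + Z(w(3))/x(-19) = -2896/337 + 28/(-11 + (⅓)*(-19)) = -2896*1/337 + 28/(-11 - 19/3) = -2896/337 + 28/(-52/3) = -2896/337 + 28*(-3/52) = -2896/337 - 21/13 = -44725/4381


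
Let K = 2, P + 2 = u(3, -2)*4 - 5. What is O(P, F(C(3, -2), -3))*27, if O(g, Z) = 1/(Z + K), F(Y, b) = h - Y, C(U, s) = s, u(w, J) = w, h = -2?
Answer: 27/2 ≈ 13.500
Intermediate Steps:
F(Y, b) = -2 - Y
P = 5 (P = -2 + (3*4 - 5) = -2 + (12 - 5) = -2 + 7 = 5)
O(g, Z) = 1/(2 + Z) (O(g, Z) = 1/(Z + 2) = 1/(2 + Z))
O(P, F(C(3, -2), -3))*27 = 27/(2 + (-2 - 1*(-2))) = 27/(2 + (-2 + 2)) = 27/(2 + 0) = 27/2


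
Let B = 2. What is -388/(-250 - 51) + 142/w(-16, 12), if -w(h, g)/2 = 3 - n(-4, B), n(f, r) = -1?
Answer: -19819/1204 ≈ -16.461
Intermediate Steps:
w(h, g) = -8 (w(h, g) = -2*(3 - 1*(-1)) = -2*(3 + 1) = -2*4 = -8)
-388/(-250 - 51) + 142/w(-16, 12) = -388/(-250 - 51) + 142/(-8) = -388/(-301) + 142*(-1/8) = -388*(-1/301) - 71/4 = 388/301 - 71/4 = -19819/1204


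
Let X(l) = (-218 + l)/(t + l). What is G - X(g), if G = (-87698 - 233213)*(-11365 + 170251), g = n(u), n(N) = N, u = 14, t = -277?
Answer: -13409913733602/263 ≈ -5.0988e+10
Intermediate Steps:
g = 14
X(l) = (-218 + l)/(-277 + l)
G = -50988265146 (G = -320911*158886 = -50988265146)
G - X(g) = -50988265146 - (-218 + 14)/(-277 + 14) = -50988265146 - (-204)/(-263) = -50988265146 - (-1)*(-204)/263 = -50988265146 - 1*204/263 = -50988265146 - 204/263 = -13409913733602/263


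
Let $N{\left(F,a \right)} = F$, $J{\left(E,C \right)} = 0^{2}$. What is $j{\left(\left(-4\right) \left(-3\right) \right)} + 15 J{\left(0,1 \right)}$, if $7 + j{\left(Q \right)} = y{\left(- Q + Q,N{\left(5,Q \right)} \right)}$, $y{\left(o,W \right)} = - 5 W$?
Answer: $-32$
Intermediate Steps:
$J{\left(E,C \right)} = 0$
$j{\left(Q \right)} = -32$ ($j{\left(Q \right)} = -7 - 25 = -32$)
$j{\left(\left(-4\right) \left(-3\right) \right)} + 15 J{\left(0,1 \right)} = -32 + 15 \cdot 0 = -32 + 0 = -32$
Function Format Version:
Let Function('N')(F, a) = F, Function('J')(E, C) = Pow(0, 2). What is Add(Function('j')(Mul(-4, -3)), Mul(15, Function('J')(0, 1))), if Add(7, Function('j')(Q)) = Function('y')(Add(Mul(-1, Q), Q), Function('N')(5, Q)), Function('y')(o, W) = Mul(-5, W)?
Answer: -32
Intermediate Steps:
Function('J')(E, C) = 0
Function('j')(Q) = -32 (Function('j')(Q) = Add(-7, Mul(-5, 5)) = Add(-7, -25) = -32)
Add(Function('j')(Mul(-4, -3)), Mul(15, Function('J')(0, 1))) = Add(-32, Mul(15, 0)) = Add(-32, 0) = -32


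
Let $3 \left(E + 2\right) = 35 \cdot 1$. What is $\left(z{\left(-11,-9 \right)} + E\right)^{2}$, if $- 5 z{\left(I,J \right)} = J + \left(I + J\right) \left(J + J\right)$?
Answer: $\frac{824464}{225} \approx 3664.3$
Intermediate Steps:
$E = \frac{29}{3}$ ($E = -2 + \frac{35 \cdot 1}{3} = -2 + \frac{1}{3} \cdot 35 = -2 + \frac{35}{3} = \frac{29}{3} \approx 9.6667$)
$z{\left(I,J \right)} = - \frac{J}{5} - \frac{2 J \left(I + J\right)}{5}$ ($z{\left(I,J \right)} = - \frac{J + \left(I + J\right) \left(J + J\right)}{5} = - \frac{J + \left(I + J\right) 2 J}{5} = - \frac{J + 2 J \left(I + J\right)}{5} = - \frac{J}{5} - \frac{2 J \left(I + J\right)}{5}$)
$\left(z{\left(-11,-9 \right)} + E\right)^{2} = \left(\left(- \frac{1}{5}\right) \left(-9\right) \left(1 + 2 \left(-11\right) + 2 \left(-9\right)\right) + \frac{29}{3}\right)^{2} = \left(\left(- \frac{1}{5}\right) \left(-9\right) \left(1 - 22 - 18\right) + \frac{29}{3}\right)^{2} = \left(\left(- \frac{1}{5}\right) \left(-9\right) \left(-39\right) + \frac{29}{3}\right)^{2} = \left(- \frac{351}{5} + \frac{29}{3}\right)^{2} = \left(- \frac{908}{15}\right)^{2} = \frac{824464}{225}$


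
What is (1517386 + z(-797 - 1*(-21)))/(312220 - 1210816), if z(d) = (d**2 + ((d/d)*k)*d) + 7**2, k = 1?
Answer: -2118835/898596 ≈ -2.3579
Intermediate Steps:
z(d) = 49 + d + d**2 (z(d) = (d**2 + ((d/d)*1)*d) + 7**2 = (d**2 + (1*1)*d) + 49 = (d**2 + 1*d) + 49 = (d**2 + d) + 49 = (d + d**2) + 49 = 49 + d + d**2)
(1517386 + z(-797 - 1*(-21)))/(312220 - 1210816) = (1517386 + (49 + (-797 - 1*(-21)) + (-797 - 1*(-21))**2))/(312220 - 1210816) = (1517386 + (49 + (-797 + 21) + (-797 + 21)**2))/(-898596) = (1517386 + (49 - 776 + (-776)**2))*(-1/898596) = (1517386 + (49 - 776 + 602176))*(-1/898596) = (1517386 + 601449)*(-1/898596) = 2118835*(-1/898596) = -2118835/898596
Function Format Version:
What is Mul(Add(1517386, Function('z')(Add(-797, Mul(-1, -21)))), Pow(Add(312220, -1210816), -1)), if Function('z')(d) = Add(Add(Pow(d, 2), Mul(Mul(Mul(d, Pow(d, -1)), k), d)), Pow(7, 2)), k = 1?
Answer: Rational(-2118835, 898596) ≈ -2.3579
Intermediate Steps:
Function('z')(d) = Add(49, d, Pow(d, 2)) (Function('z')(d) = Add(Add(Pow(d, 2), Mul(Mul(Mul(d, Pow(d, -1)), 1), d)), Pow(7, 2)) = Add(Add(Pow(d, 2), Mul(Mul(1, 1), d)), 49) = Add(Add(Pow(d, 2), Mul(1, d)), 49) = Add(Add(Pow(d, 2), d), 49) = Add(Add(d, Pow(d, 2)), 49) = Add(49, d, Pow(d, 2)))
Mul(Add(1517386, Function('z')(Add(-797, Mul(-1, -21)))), Pow(Add(312220, -1210816), -1)) = Mul(Add(1517386, Add(49, Add(-797, Mul(-1, -21)), Pow(Add(-797, Mul(-1, -21)), 2))), Pow(Add(312220, -1210816), -1)) = Mul(Add(1517386, Add(49, Add(-797, 21), Pow(Add(-797, 21), 2))), Pow(-898596, -1)) = Mul(Add(1517386, Add(49, -776, Pow(-776, 2))), Rational(-1, 898596)) = Mul(Add(1517386, Add(49, -776, 602176)), Rational(-1, 898596)) = Mul(Add(1517386, 601449), Rational(-1, 898596)) = Mul(2118835, Rational(-1, 898596)) = Rational(-2118835, 898596)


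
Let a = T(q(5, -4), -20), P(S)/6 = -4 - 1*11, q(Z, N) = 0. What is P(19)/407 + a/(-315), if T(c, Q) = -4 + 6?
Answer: -29164/128205 ≈ -0.22748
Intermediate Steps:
P(S) = -90 (P(S) = 6*(-4 - 1*11) = 6*(-4 - 11) = 6*(-15) = -90)
T(c, Q) = 2
a = 2
P(19)/407 + a/(-315) = -90/407 + 2/(-315) = -90*1/407 + 2*(-1/315) = -90/407 - 2/315 = -29164/128205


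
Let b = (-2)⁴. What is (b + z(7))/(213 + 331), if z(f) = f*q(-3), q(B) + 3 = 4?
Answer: 23/544 ≈ 0.042279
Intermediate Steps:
q(B) = 1 (q(B) = -3 + 4 = 1)
b = 16
z(f) = f (z(f) = f*1 = f)
(b + z(7))/(213 + 331) = (16 + 7)/(213 + 331) = 23/544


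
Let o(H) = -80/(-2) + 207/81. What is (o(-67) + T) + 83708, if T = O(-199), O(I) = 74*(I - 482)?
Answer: 300209/9 ≈ 33357.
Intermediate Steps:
O(I) = -35668 + 74*I (O(I) = 74*(-482 + I) = -35668 + 74*I)
T = -50394 (T = -35668 + 74*(-199) = -35668 - 14726 = -50394)
o(H) = 383/9 (o(H) = -80*(-1/2) + 207*(1/81) = 40 + 23/9 = 383/9)
(o(-67) + T) + 83708 = (383/9 - 50394) + 83708 = -453163/9 + 83708 = 300209/9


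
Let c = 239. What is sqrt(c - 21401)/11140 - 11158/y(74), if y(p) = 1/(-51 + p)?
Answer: -256634 + I*sqrt(21162)/11140 ≈ -2.5663e+5 + 0.013058*I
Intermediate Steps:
sqrt(c - 21401)/11140 - 11158/y(74) = sqrt(239 - 21401)/11140 - 11158/(1/(-51 + 74)) = sqrt(-21162)*(1/11140) - 11158/(1/23) = (I*sqrt(21162))*(1/11140) - 11158/1/23 = I*sqrt(21162)/11140 - 11158*23 = I*sqrt(21162)/11140 - 256634 = -256634 + I*sqrt(21162)/11140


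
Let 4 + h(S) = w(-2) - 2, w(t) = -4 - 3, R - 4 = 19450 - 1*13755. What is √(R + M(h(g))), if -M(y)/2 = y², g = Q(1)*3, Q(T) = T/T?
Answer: √5361 ≈ 73.219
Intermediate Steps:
Q(T) = 1
R = 5699 (R = 4 + (19450 - 1*13755) = 4 + (19450 - 13755) = 4 + 5695 = 5699)
w(t) = -7
g = 3 (g = 1*3 = 3)
h(S) = -13 (h(S) = -4 + (-7 - 2) = -4 - 9 = -13)
M(y) = -2*y²
√(R + M(h(g))) = √(5699 - 2*(-13)²) = √(5699 - 2*169) = √(5699 - 338) = √5361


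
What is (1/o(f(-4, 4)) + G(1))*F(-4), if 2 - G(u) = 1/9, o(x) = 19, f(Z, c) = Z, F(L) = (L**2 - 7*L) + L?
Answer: 13280/171 ≈ 77.661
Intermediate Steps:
F(L) = L**2 - 6*L
G(u) = 17/9 (G(u) = 2 - 1/9 = 17/9)
(1/o(f(-4, 4)) + G(1))*F(-4) = (1/19 + 17/9)*(-4*(-6 - 4)) = (1/19 + 17/9)*(-4*(-10)) = (332/171)*40 = 13280/171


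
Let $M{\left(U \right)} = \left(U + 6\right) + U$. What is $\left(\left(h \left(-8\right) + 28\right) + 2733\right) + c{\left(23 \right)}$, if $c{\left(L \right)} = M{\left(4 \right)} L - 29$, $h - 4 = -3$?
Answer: $3046$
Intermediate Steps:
$h = 1$ ($h = 4 - 3 = 1$)
$M{\left(U \right)} = 6 + 2 U$ ($M{\left(U \right)} = \left(6 + U\right) + U = 6 + 2 U$)
$c{\left(L \right)} = -29 + 14 L$ ($c{\left(L \right)} = \left(6 + 2 \cdot 4\right) L - 29 = \left(6 + 8\right) L - 29 = 14 L - 29 = -29 + 14 L$)
$\left(\left(h \left(-8\right) + 28\right) + 2733\right) + c{\left(23 \right)} = \left(\left(1 \left(-8\right) + 28\right) + 2733\right) + \left(-29 + 14 \cdot 23\right) = \left(\left(-8 + 28\right) + 2733\right) + \left(-29 + 322\right) = \left(20 + 2733\right) + 293 = 2753 + 293 = 3046$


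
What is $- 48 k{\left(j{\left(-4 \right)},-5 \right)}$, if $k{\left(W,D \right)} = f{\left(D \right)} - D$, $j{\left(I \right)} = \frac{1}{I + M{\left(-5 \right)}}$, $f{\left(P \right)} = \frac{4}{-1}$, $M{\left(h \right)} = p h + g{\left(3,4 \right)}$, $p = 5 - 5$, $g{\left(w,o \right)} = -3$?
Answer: $-48$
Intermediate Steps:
$p = 0$ ($p = 5 - 5 = 0$)
$M{\left(h \right)} = -3$ ($M{\left(h \right)} = 0 h - 3 = 0 - 3 = -3$)
$f{\left(P \right)} = -4$ ($f{\left(P \right)} = 4 \left(-1\right) = -4$)
$j{\left(I \right)} = \frac{1}{-3 + I}$ ($j{\left(I \right)} = \frac{1}{I - 3} = \frac{1}{-3 + I}$)
$k{\left(W,D \right)} = -4 - D$
$- 48 k{\left(j{\left(-4 \right)},-5 \right)} = - 48 \left(-4 - -5\right) = - 48 \left(-4 + 5\right) = \left(-48\right) 1 = -48$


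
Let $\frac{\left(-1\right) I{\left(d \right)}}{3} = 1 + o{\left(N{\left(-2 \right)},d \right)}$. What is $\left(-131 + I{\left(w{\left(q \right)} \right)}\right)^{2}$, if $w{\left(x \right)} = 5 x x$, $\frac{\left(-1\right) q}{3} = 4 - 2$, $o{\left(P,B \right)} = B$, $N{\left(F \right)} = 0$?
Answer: $454276$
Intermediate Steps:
$q = -6$ ($q = - 3 \left(4 - 2\right) = \left(-3\right) 2 = -6$)
$w{\left(x \right)} = 5 x^{2}$
$I{\left(d \right)} = -3 - 3 d$ ($I{\left(d \right)} = - 3 \left(1 + d\right) = -3 - 3 d$)
$\left(-131 + I{\left(w{\left(q \right)} \right)}\right)^{2} = \left(-131 - \left(3 + 3 \cdot 5 \left(-6\right)^{2}\right)\right)^{2} = \left(-131 - \left(3 + 3 \cdot 5 \cdot 36\right)\right)^{2} = \left(-131 - 543\right)^{2} = \left(-674\right)^{2} = 454276$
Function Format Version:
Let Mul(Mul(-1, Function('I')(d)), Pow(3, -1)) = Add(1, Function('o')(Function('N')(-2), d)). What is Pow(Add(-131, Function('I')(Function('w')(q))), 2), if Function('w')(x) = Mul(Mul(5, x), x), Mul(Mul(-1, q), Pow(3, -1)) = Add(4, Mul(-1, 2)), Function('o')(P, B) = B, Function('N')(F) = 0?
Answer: 454276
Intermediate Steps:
q = -6 (q = Mul(-3, Add(4, Mul(-1, 2))) = Mul(-3, Add(4, -2)) = Mul(-3, 2) = -6)
Function('w')(x) = Mul(5, Pow(x, 2))
Function('I')(d) = Add(-3, Mul(-3, d)) (Function('I')(d) = Mul(-3, Add(1, d)) = Add(-3, Mul(-3, d)))
Pow(Add(-131, Function('I')(Function('w')(q))), 2) = Pow(Add(-131, Add(-3, Mul(-3, Mul(5, Pow(-6, 2))))), 2) = Pow(Add(-131, Add(-3, Mul(-3, Mul(5, 36)))), 2) = Pow(Add(-131, Add(-3, Mul(-3, 180))), 2) = Pow(Add(-131, Add(-3, -540)), 2) = Pow(Add(-131, -543), 2) = Pow(-674, 2) = 454276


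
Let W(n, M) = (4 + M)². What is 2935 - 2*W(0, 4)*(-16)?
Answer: 4983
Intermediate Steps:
2935 - 2*W(0, 4)*(-16) = 2935 - 2*(4 + 4)²*(-16) = 2935 - 2*8²*(-16) = 2935 - 2*64*(-16) = 2935 - 128*(-16) = 2935 - 1*(-2048) = 2935 + 2048 = 4983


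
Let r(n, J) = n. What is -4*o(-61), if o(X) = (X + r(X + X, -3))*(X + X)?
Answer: -89304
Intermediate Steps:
o(X) = 6*X² (o(X) = (X + (X + X))*(X + X) = (X + 2*X)*(2*X) = (3*X)*(2*X) = 6*X²)
-4*o(-61) = -24*(-61)² = -24*3721 = -4*22326 = -89304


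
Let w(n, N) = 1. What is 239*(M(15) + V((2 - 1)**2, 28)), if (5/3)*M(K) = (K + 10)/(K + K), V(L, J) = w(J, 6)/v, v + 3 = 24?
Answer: 5497/42 ≈ 130.88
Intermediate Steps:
v = 21 (v = -3 + 24 = 21)
V(L, J) = 1/21
M(K) = 3*(10 + K)/(10*K) (M(K) = 3*((K + 10)/(K + K))/5 = 3*((10 + K)/((2*K)))/5 = 3*((10 + K)*(1/(2*K)))/5 = 3*((10 + K)/(2*K))/5 = 3*(10 + K)/(10*K))
239*(M(15) + V((2 - 1)**2, 28)) = 239*((3/10 + 3/15) + 1/21) = 239*((3/10 + 3*(1/15)) + 1/21) = 239*((3/10 + 1/5) + 1/21) = 239*(1/2 + 1/21) = 239*(23/42) = 5497/42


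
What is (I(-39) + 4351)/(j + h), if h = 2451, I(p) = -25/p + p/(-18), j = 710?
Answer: 113199/82186 ≈ 1.3774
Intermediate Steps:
I(p) = -25/p - p/18 (I(p) = -25/p + p*(-1/18) = -25/p - p/18)
(I(-39) + 4351)/(j + h) = ((-25/(-39) - 1/18*(-39)) + 4351)/(710 + 2451) = ((-25*(-1/39) + 13/6) + 4351)/3161 = ((25/39 + 13/6) + 4351)*(1/3161) = (73/26 + 4351)*(1/3161) = (113199/26)*(1/3161) = 113199/82186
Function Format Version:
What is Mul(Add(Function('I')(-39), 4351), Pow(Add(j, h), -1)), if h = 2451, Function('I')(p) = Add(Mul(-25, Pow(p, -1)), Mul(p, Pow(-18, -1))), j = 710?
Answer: Rational(113199, 82186) ≈ 1.3774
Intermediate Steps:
Function('I')(p) = Add(Mul(-25, Pow(p, -1)), Mul(Rational(-1, 18), p)) (Function('I')(p) = Add(Mul(-25, Pow(p, -1)), Mul(p, Rational(-1, 18))) = Add(Mul(-25, Pow(p, -1)), Mul(Rational(-1, 18), p)))
Mul(Add(Function('I')(-39), 4351), Pow(Add(j, h), -1)) = Mul(Add(Add(Mul(-25, Pow(-39, -1)), Mul(Rational(-1, 18), -39)), 4351), Pow(Add(710, 2451), -1)) = Mul(Add(Add(Mul(-25, Rational(-1, 39)), Rational(13, 6)), 4351), Pow(3161, -1)) = Mul(Add(Add(Rational(25, 39), Rational(13, 6)), 4351), Rational(1, 3161)) = Mul(Add(Rational(73, 26), 4351), Rational(1, 3161)) = Mul(Rational(113199, 26), Rational(1, 3161)) = Rational(113199, 82186)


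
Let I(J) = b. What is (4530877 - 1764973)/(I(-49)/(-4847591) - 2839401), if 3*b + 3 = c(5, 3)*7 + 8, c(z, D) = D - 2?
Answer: -13407971337264/13764254732995 ≈ -0.97412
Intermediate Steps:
c(z, D) = -2 + D
b = 4 (b = -1 + ((-2 + 3)*7 + 8)/3 = -1 + (1*7 + 8)/3 = -1 + (7 + 8)/3 = -1 + (⅓)*15 = -1 + 5 = 4)
I(J) = 4
(4530877 - 1764973)/(I(-49)/(-4847591) - 2839401) = (4530877 - 1764973)/(4/(-4847591) - 2839401) = 2765904/(4*(-1/4847591) - 2839401) = 2765904/(-4/4847591 - 2839401) = 2765904/(-13764254732995/4847591) = 2765904*(-4847591/13764254732995) = -13407971337264/13764254732995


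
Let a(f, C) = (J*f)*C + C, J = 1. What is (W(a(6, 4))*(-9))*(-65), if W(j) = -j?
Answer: -16380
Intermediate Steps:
a(f, C) = C + C*f (a(f, C) = (1*f)*C + C = f*C + C = C*f + C = C + C*f)
(W(a(6, 4))*(-9))*(-65) = (-4*(1 + 6)*(-9))*(-65) = (-4*7*(-9))*(-65) = (-1*28*(-9))*(-65) = -28*(-9)*(-65) = 252*(-65) = -16380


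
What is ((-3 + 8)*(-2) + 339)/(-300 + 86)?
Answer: -329/214 ≈ -1.5374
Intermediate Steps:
((-3 + 8)*(-2) + 339)/(-300 + 86) = (5*(-2) + 339)/(-214) = (-10 + 339)*(-1/214) = 329*(-1/214) = -329/214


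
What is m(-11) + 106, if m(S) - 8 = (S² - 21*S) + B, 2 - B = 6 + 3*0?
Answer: 462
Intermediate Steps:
B = -4 (B = 2 - (6 + 3*0) = 2 - (6 + 0) = 2 - 1*6 = 2 - 6 = -4)
m(S) = 4 + S² - 21*S (m(S) = 8 + ((S² - 21*S) - 4) = 8 + (-4 + S² - 21*S) = 4 + S² - 21*S)
m(-11) + 106 = (4 + (-11)² - 21*(-11)) + 106 = (4 + 121 + 231) + 106 = 356 + 106 = 462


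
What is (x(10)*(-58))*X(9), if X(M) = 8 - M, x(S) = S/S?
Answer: 58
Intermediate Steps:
x(S) = 1
(x(10)*(-58))*X(9) = (1*(-58))*(8 - 1*9) = -58*(8 - 9) = -58*(-1) = 58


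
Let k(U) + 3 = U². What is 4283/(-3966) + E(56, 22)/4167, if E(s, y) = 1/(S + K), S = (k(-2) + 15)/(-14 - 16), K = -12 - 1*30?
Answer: -316294778/292883151 ≈ -1.0799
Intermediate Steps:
k(U) = -3 + U²
K = -42 (K = -12 - 30 = -42)
S = -8/15 (S = ((-3 + (-2)²) + 15)/(-14 - 16) = ((-3 + 4) + 15)/(-30) = (1 + 15)*(-1/30) = 16*(-1/30) = -8/15 ≈ -0.53333)
E(s, y) = -15/638 (E(s, y) = 1/(-8/15 - 42) = 1/(-638/15) = -15/638)
4283/(-3966) + E(56, 22)/4167 = 4283/(-3966) - 15/638/4167 = 4283*(-1/3966) - 15/638*1/4167 = -4283/3966 - 5/886182 = -316294778/292883151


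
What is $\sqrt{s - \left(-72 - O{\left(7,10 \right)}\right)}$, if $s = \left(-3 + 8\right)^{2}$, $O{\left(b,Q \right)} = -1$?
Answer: $4 \sqrt{6} \approx 9.798$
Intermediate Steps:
$s = 25$ ($s = 5^{2} = 25$)
$\sqrt{s - \left(-72 - O{\left(7,10 \right)}\right)} = \sqrt{25 + \left(\left(160 - 1\right) - 88\right)} = \sqrt{25 + \left(159 - 88\right)} = \sqrt{25 + 71} = \sqrt{96} = 4 \sqrt{6}$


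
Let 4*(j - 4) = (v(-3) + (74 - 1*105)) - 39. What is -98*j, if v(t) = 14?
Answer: 980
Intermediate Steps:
j = -10 (j = 4 + ((14 + (74 - 1*105)) - 39)/4 = 4 + ((14 + (74 - 105)) - 39)/4 = 4 + ((14 - 31) - 39)/4 = 4 + (-17 - 39)/4 = 4 + (¼)*(-56) = 4 - 14 = -10)
-98*j = -98*(-10) = 980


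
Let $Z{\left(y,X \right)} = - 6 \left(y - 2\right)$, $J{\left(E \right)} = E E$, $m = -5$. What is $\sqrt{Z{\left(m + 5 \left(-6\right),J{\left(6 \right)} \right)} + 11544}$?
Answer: $\sqrt{11766} \approx 108.47$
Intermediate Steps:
$J{\left(E \right)} = E^{2}$
$Z{\left(y,X \right)} = 12 - 6 y$ ($Z{\left(y,X \right)} = - 6 \left(-2 + y\right) = 12 - 6 y$)
$\sqrt{Z{\left(m + 5 \left(-6\right),J{\left(6 \right)} \right)} + 11544} = \sqrt{\left(12 - 6 \left(-5 + 5 \left(-6\right)\right)\right) + 11544} = \sqrt{\left(12 - 6 \left(-5 - 30\right)\right) + 11544} = \sqrt{\left(12 - -210\right) + 11544} = \sqrt{\left(12 + 210\right) + 11544} = \sqrt{222 + 11544} = \sqrt{11766}$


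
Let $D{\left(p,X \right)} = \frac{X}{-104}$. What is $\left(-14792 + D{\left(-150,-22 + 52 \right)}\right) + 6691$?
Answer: $- \frac{421267}{52} \approx -8101.3$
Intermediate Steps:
$D{\left(p,X \right)} = - \frac{X}{104}$ ($D{\left(p,X \right)} = X \left(- \frac{1}{104}\right) = - \frac{X}{104}$)
$\left(-14792 + D{\left(-150,-22 + 52 \right)}\right) + 6691 = \left(-14792 - \frac{-22 + 52}{104}\right) + 6691 = \left(-14792 - \frac{15}{52}\right) + 6691 = - \frac{769199}{52} + 6691 = - \frac{421267}{52}$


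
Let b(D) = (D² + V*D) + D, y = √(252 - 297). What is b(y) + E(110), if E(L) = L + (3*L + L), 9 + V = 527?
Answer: 505 + 1557*I*√5 ≈ 505.0 + 3481.6*I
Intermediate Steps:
V = 518 (V = -9 + 527 = 518)
y = 3*I*√5 (y = √(-45) = 3*I*√5 ≈ 6.7082*I)
E(L) = 5*L (E(L) = L + 4*L = 5*L)
b(D) = D² + 519*D (b(D) = (D² + 518*D) + D = D² + 519*D)
b(y) + E(110) = (3*I*√5)*(519 + 3*I*√5) + 5*110 = 3*I*√5*(519 + 3*I*√5) + 550 = 550 + 3*I*√5*(519 + 3*I*√5)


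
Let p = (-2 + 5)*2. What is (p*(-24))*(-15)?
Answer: 2160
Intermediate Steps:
p = 6 (p = 3*2 = 6)
(p*(-24))*(-15) = (6*(-24))*(-15) = -144*(-15) = 2160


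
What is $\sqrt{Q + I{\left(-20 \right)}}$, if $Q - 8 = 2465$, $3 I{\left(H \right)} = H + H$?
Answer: $\frac{\sqrt{22137}}{3} \approx 49.595$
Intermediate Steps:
$I{\left(H \right)} = \frac{2 H}{3}$ ($I{\left(H \right)} = \frac{H + H}{3} = \frac{2 H}{3}$)
$Q = 2473$ ($Q = 8 + 2465 = 2473$)
$\sqrt{Q + I{\left(-20 \right)}} = \sqrt{2473 + \frac{2}{3} \left(-20\right)} = \sqrt{2473 - \frac{40}{3}} = \sqrt{\frac{7379}{3}} = \frac{\sqrt{22137}}{3}$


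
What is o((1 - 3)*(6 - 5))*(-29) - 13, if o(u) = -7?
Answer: 190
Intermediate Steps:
o((1 - 3)*(6 - 5))*(-29) - 13 = -7*(-29) - 13 = 203 - 13 = 190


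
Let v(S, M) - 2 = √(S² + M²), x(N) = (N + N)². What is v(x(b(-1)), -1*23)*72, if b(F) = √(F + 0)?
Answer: 144 + 72*√545 ≈ 1824.9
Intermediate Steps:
b(F) = √F
x(N) = 4*N² (x(N) = (2*N)² = 4*N²)
v(S, M) = 2 + √(M² + S²) (v(S, M) = 2 + √(S² + M²) = 2 + √(M² + S²))
v(x(b(-1)), -1*23)*72 = (2 + √((-1*23)² + (4*(√(-1))²)²))*72 = (2 + √((-23)² + (4*I²)²))*72 = (2 + √(529 + (4*(-1))²))*72 = (2 + √(529 + (-4)²))*72 = (2 + √(529 + 16))*72 = (2 + √545)*72 = 144 + 72*√545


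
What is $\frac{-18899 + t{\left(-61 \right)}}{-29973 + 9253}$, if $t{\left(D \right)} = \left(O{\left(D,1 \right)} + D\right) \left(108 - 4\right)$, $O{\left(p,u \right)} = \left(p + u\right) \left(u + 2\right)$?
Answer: $\frac{43963}{20720} \approx 2.1218$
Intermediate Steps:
$O{\left(p,u \right)} = \left(2 + u\right) \left(p + u\right)$ ($O{\left(p,u \right)} = \left(p + u\right) \left(2 + u\right) = \left(2 + u\right) \left(p + u\right)$)
$t{\left(D \right)} = 312 + 416 D$ ($t{\left(D \right)} = \left(\left(1^{2} + 2 D + 2 \cdot 1 + D 1\right) + D\right) \left(108 - 4\right) = \left(\left(1 + 2 D + 2 + D\right) + D\right) 104 = \left(\left(3 + 3 D\right) + D\right) 104 = \left(3 + 4 D\right) 104 = 312 + 416 D$)
$\frac{-18899 + t{\left(-61 \right)}}{-29973 + 9253} = \frac{-18899 + \left(312 + 416 \left(-61\right)\right)}{-29973 + 9253} = \frac{-18899 + \left(312 - 25376\right)}{-20720} = \left(-18899 - 25064\right) \left(- \frac{1}{20720}\right) = \left(-43963\right) \left(- \frac{1}{20720}\right) = \frac{43963}{20720}$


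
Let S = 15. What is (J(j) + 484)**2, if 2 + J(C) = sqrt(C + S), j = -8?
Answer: (482 + sqrt(7))**2 ≈ 2.3488e+5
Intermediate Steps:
J(C) = -2 + sqrt(15 + C) (J(C) = -2 + sqrt(C + 15) = -2 + sqrt(15 + C))
(J(j) + 484)**2 = ((-2 + sqrt(15 - 8)) + 484)**2 = ((-2 + sqrt(7)) + 484)**2 = (482 + sqrt(7))**2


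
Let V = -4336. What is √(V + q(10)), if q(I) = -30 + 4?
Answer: I*√4362 ≈ 66.045*I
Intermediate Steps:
q(I) = -26
√(V + q(10)) = √(-4336 - 26) = √(-4362) = I*√4362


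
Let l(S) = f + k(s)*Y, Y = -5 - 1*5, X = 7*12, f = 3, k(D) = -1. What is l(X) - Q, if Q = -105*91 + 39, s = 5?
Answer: 9529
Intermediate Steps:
Q = -9516 (Q = -9555 + 39 = -9516)
X = 84
Y = -10 (Y = -5 - 5 = -10)
l(S) = 13 (l(S) = 3 - 1*(-10) = 3 + 10 = 13)
l(X) - Q = 13 - 1*(-9516) = 13 + 9516 = 9529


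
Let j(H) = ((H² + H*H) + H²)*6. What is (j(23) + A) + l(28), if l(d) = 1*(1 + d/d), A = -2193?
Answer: 7331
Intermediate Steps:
l(d) = 2 (l(d) = 1*(1 + 1) = 1*2 = 2)
j(H) = 18*H² (j(H) = ((H² + H²) + H²)*6 = (2*H² + H²)*6 = (3*H²)*6 = 18*H²)
(j(23) + A) + l(28) = (18*23² - 2193) + 2 = (18*529 - 2193) + 2 = (9522 - 2193) + 2 = 7329 + 2 = 7331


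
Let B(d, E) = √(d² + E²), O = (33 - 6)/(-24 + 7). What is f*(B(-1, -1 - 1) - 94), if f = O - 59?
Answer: 96820/17 - 1030*√5/17 ≈ 5559.8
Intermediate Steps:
O = -27/17 (O = 27/(-17) = 27*(-1/17) = -27/17 ≈ -1.5882)
B(d, E) = √(E² + d²)
f = -1030/17 (f = -27/17 - 59 = -1030/17 ≈ -60.588)
f*(B(-1, -1 - 1) - 94) = -1030*(√((-1 - 1)² + (-1)²) - 94)/17 = -1030*(√((-2)² + 1) - 94)/17 = -1030*(√(4 + 1) - 94)/17 = -1030*(√5 - 94)/17 = -1030*(-94 + √5)/17 = 96820/17 - 1030*√5/17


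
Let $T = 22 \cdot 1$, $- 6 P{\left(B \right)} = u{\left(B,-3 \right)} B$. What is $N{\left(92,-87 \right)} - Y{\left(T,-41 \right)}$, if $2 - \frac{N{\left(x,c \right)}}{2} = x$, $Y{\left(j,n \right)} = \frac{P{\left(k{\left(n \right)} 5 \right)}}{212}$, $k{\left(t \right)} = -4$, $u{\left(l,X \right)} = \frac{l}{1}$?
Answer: $- \frac{28570}{159} \approx -179.69$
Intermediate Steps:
$u{\left(l,X \right)} = l$ ($u{\left(l,X \right)} = l 1 = l$)
$P{\left(B \right)} = - \frac{B^{2}}{6}$ ($P{\left(B \right)} = - \frac{B B}{6} = - \frac{B^{2}}{6}$)
$T = 22$
$Y{\left(j,n \right)} = - \frac{50}{159}$ ($Y{\left(j,n \right)} = \frac{\left(- \frac{1}{6}\right) \left(\left(-4\right) 5\right)^{2}}{212} = - \frac{\left(-20\right)^{2}}{6} \cdot \frac{1}{212} = \left(- \frac{1}{6}\right) 400 \cdot \frac{1}{212} = \left(- \frac{200}{3}\right) \frac{1}{212} = - \frac{50}{159}$)
$N{\left(x,c \right)} = 4 - 2 x$
$N{\left(92,-87 \right)} - Y{\left(T,-41 \right)} = \left(4 - 184\right) - - \frac{50}{159} = \left(4 - 184\right) + \frac{50}{159} = -180 + \frac{50}{159} = - \frac{28570}{159}$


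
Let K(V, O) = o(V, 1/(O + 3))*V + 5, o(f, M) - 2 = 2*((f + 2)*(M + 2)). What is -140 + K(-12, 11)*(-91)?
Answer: -43651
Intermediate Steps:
o(f, M) = 2 + 2*(2 + M)*(2 + f) (o(f, M) = 2 + 2*((f + 2)*(M + 2)) = 2 + 2*((2 + f)*(2 + M)) = 2 + 2*((2 + M)*(2 + f)) = 2 + 2*(2 + M)*(2 + f))
K(V, O) = 5 + V*(10 + 4*V + 4/(3 + O) + 2*V/(3 + O)) (K(V, O) = (10 + 4/(O + 3) + 4*V + 2*V/(O + 3))*V + 5 = (10 + 4/(3 + O) + 4*V + 2*V/(3 + O))*V + 5 = (10 + 4*V + 4/(3 + O) + 2*V/(3 + O))*V + 5 = V*(10 + 4*V + 4/(3 + O) + 2*V/(3 + O)) + 5 = 5 + V*(10 + 4*V + 4/(3 + O) + 2*V/(3 + O)))
-140 + K(-12, 11)*(-91) = -140 + ((15 + 5*11 + 2*(-12)*(2 - 12 + (3 + 11)*(5 + 2*(-12))))/(3 + 11))*(-91) = -140 + ((15 + 55 + 2*(-12)*(2 - 12 + 14*(5 - 24)))/14)*(-91) = -140 + ((15 + 55 + 2*(-12)*(2 - 12 + 14*(-19)))/14)*(-91) = -140 + ((15 + 55 + 2*(-12)*(2 - 12 - 266))/14)*(-91) = -140 + ((15 + 55 + 2*(-12)*(-276))/14)*(-91) = -140 + ((15 + 55 + 6624)/14)*(-91) = -140 + ((1/14)*6694)*(-91) = -140 + (3347/7)*(-91) = -140 - 43511 = -43651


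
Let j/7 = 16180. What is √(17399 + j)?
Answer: √130659 ≈ 361.47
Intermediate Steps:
j = 113260 (j = 7*16180 = 113260)
√(17399 + j) = √(17399 + 113260) = √130659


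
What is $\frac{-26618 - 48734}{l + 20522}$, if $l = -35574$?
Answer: $\frac{18838}{3763} \approx 5.0061$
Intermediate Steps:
$\frac{-26618 - 48734}{l + 20522} = \frac{-26618 - 48734}{-35574 + 20522} = - \frac{75352}{-15052} = \left(-75352\right) \left(- \frac{1}{15052}\right) = \frac{18838}{3763}$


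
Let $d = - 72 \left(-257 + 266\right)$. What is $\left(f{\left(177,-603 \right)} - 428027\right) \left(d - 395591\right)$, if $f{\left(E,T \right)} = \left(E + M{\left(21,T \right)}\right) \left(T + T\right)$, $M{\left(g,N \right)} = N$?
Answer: $-33969173231$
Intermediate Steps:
$d = -648$ ($d = \left(-72\right) 9 = -648$)
$f{\left(E,T \right)} = 2 T \left(E + T\right)$ ($f{\left(E,T \right)} = \left(E + T\right) \left(T + T\right) = \left(E + T\right) 2 T = 2 T \left(E + T\right)$)
$\left(f{\left(177,-603 \right)} - 428027\right) \left(d - 395591\right) = \left(2 \left(-603\right) \left(177 - 603\right) - 428027\right) \left(-648 - 395591\right) = \left(2 \left(-603\right) \left(-426\right) - 428027\right) \left(-396239\right) = \left(513756 - 428027\right) \left(-396239\right) = 85729 \left(-396239\right) = -33969173231$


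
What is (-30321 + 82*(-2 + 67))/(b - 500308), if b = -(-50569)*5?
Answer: 24991/247463 ≈ 0.10099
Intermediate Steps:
b = 252845 (b = -61*(-4145) = 252845)
(-30321 + 82*(-2 + 67))/(b - 500308) = (-30321 + 82*(-2 + 67))/(252845 - 500308) = (-30321 + 82*65)/(-247463) = (-30321 + 5330)*(-1/247463) = -24991*(-1/247463) = 24991/247463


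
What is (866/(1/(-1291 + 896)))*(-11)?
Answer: 3762770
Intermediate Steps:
(866/(1/(-1291 + 896)))*(-11) = (866/(1/(-395)))*(-11) = (866/(-1/395))*(-11) = (866*(-395))*(-11) = -342070*(-11) = 3762770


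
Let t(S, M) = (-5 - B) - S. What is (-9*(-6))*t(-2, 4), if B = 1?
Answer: -216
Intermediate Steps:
t(S, M) = -6 - S (t(S, M) = (-5 - 1*1) - S = (-5 - 1) - S = -6 - S)
(-9*(-6))*t(-2, 4) = (-9*(-6))*(-6 - 1*(-2)) = 54*(-6 + 2) = 54*(-4) = -216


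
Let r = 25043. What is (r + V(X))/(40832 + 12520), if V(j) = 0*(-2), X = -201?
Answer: 25043/53352 ≈ 0.46939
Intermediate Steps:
V(j) = 0
(r + V(X))/(40832 + 12520) = (25043 + 0)/(40832 + 12520) = 25043/53352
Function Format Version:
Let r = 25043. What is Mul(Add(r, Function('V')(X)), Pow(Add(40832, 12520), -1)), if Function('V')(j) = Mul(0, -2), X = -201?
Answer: Rational(25043, 53352) ≈ 0.46939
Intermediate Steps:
Function('V')(j) = 0
Mul(Add(r, Function('V')(X)), Pow(Add(40832, 12520), -1)) = Mul(Add(25043, 0), Pow(Add(40832, 12520), -1)) = Mul(25043, Pow(53352, -1)) = Mul(25043, Rational(1, 53352)) = Rational(25043, 53352)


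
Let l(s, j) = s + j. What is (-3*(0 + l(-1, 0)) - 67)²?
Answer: 4096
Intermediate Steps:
l(s, j) = j + s
(-3*(0 + l(-1, 0)) - 67)² = (-3*(0 + (0 - 1)) - 67)² = (-3*(0 - 1) - 67)² = (-3*(-1) - 67)² = (3 - 67)² = (-64)² = 4096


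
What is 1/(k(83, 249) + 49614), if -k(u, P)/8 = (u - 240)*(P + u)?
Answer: 1/466606 ≈ 2.1431e-6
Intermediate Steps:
k(u, P) = -8*(-240 + u)*(P + u) (k(u, P) = -8*(u - 240)*(P + u) = -8*(-240 + u)*(P + u))
1/(k(83, 249) + 49614) = 1/((-8*83² + 1920*249 + 1920*83 - 8*249*83) + 49614) = 1/((-8*6889 + 478080 + 159360 - 165336) + 49614) = 1/((-55112 + 478080 + 159360 - 165336) + 49614) = 1/(416992 + 49614) = 1/466606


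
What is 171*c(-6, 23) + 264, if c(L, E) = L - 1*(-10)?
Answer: 948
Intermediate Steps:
c(L, E) = 10 + L (c(L, E) = L + 10 = 10 + L)
171*c(-6, 23) + 264 = 171*(10 - 6) + 264 = 171*4 + 264 = 684 + 264 = 948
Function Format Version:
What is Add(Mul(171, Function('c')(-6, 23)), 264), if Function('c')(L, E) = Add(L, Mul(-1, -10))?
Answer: 948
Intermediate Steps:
Function('c')(L, E) = Add(10, L) (Function('c')(L, E) = Add(L, 10) = Add(10, L))
Add(Mul(171, Function('c')(-6, 23)), 264) = Add(Mul(171, Add(10, -6)), 264) = Add(Mul(171, 4), 264) = Add(684, 264) = 948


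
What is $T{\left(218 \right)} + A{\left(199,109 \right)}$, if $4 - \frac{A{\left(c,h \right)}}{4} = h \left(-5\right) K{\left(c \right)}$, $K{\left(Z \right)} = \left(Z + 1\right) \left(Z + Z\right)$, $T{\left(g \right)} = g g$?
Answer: $173575540$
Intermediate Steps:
$T{\left(g \right)} = g^{2}$
$K{\left(Z \right)} = 2 Z \left(1 + Z\right)$ ($K{\left(Z \right)} = \left(1 + Z\right) 2 Z = 2 Z \left(1 + Z\right)$)
$A{\left(c,h \right)} = 16 + 40 c h \left(1 + c\right)$ ($A{\left(c,h \right)} = 16 - 4 h \left(-5\right) 2 c \left(1 + c\right) = 16 - 4 - 5 h 2 c \left(1 + c\right) = 16 - 4 \left(- 10 c h \left(1 + c\right)\right) = 16 + 40 c h \left(1 + c\right)$)
$T{\left(218 \right)} + A{\left(199,109 \right)} = 218^{2} + \left(16 + 40 \cdot 199 \cdot 109 \left(1 + 199\right)\right) = 47524 + \left(16 + 40 \cdot 199 \cdot 109 \cdot 200\right) = 47524 + \left(16 + 173528000\right) = 47524 + 173528016 = 173575540$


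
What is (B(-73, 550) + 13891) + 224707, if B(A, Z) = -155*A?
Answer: 249913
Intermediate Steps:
(B(-73, 550) + 13891) + 224707 = (-155*(-73) + 13891) + 224707 = (11315 + 13891) + 224707 = 25206 + 224707 = 249913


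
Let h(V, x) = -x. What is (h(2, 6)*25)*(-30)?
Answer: 4500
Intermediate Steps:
(h(2, 6)*25)*(-30) = (-1*6*25)*(-30) = -6*25*(-30) = -150*(-30) = 4500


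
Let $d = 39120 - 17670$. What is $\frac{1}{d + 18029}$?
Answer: $\frac{1}{39479} \approx 2.533 \cdot 10^{-5}$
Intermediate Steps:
$d = 21450$ ($d = 39120 - 17670 = 21450$)
$\frac{1}{d + 18029} = \frac{1}{21450 + 18029} = \frac{1}{39479}$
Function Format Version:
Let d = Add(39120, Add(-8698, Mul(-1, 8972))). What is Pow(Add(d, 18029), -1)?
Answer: Rational(1, 39479) ≈ 2.5330e-5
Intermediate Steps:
d = 21450 (d = Add(39120, Add(-8698, -8972)) = Add(39120, -17670) = 21450)
Pow(Add(d, 18029), -1) = Pow(Add(21450, 18029), -1) = Pow(39479, -1) = Rational(1, 39479)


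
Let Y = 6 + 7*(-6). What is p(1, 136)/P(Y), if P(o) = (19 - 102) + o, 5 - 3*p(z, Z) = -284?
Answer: -17/21 ≈ -0.80952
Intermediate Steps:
Y = -36 (Y = 6 - 42 = -36)
p(z, Z) = 289/3 (p(z, Z) = 5/3 - ⅓*(-284) = 5/3 + 284/3 = 289/3)
P(o) = -83 + o
p(1, 136)/P(Y) = 289/(3*(-83 - 36)) = (289/3)/(-119) = (289/3)*(-1/119) = -17/21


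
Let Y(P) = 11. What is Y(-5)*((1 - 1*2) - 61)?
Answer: -682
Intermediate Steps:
Y(-5)*((1 - 1*2) - 61) = 11*((1 - 1*2) - 61) = 11*((1 - 2) - 61) = 11*(-1 - 61) = 11*(-62) = -682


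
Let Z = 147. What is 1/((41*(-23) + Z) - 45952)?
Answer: -1/46748 ≈ -2.1391e-5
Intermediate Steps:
1/((41*(-23) + Z) - 45952) = 1/((41*(-23) + 147) - 45952) = 1/((-943 + 147) - 45952) = 1/(-796 - 45952) = 1/(-46748) = -1/46748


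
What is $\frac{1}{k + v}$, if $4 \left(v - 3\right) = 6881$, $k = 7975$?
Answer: $\frac{4}{38793} \approx 0.00010311$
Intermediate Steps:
$v = \frac{6893}{4}$ ($v = 3 + \frac{1}{4} \cdot 6881 = 3 + \frac{6881}{4} = \frac{6893}{4} \approx 1723.3$)
$\frac{1}{k + v} = \frac{1}{7975 + \frac{6893}{4}} = \frac{1}{\frac{38793}{4}} = \frac{4}{38793}$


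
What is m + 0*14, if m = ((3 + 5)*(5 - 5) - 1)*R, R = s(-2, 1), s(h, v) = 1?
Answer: -1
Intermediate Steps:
R = 1
m = -1 (m = ((3 + 5)*(5 - 5) - 1)*1 = (8*0 - 1)*1 = (0 - 1)*1 = -1*1 = -1)
m + 0*14 = -1 + 0*14 = -1 + 0 = -1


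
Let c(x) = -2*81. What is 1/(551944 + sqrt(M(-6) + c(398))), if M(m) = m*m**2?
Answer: 275972/152321089757 - 3*I*sqrt(42)/304642179514 ≈ 1.8118e-6 - 6.382e-11*I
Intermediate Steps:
M(m) = m**3
c(x) = -162
1/(551944 + sqrt(M(-6) + c(398))) = 1/(551944 + sqrt((-6)**3 - 162)) = 1/(551944 + sqrt(-216 - 162)) = 1/(551944 + sqrt(-378)) = 1/(551944 + 3*I*sqrt(42))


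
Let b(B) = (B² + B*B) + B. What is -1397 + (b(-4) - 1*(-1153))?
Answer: -216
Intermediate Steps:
b(B) = B + 2*B² (b(B) = (B² + B²) + B = 2*B² + B = B + 2*B²)
-1397 + (b(-4) - 1*(-1153)) = -1397 + (-4*(1 + 2*(-4)) - 1*(-1153)) = -1397 + (-4*(1 - 8) + 1153) = -1397 + (-4*(-7) + 1153) = -1397 + (28 + 1153) = -1397 + 1181 = -216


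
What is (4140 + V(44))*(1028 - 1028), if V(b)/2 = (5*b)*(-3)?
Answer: 0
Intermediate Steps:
V(b) = -30*b (V(b) = 2*((5*b)*(-3)) = 2*(-15*b) = -30*b)
(4140 + V(44))*(1028 - 1028) = (4140 - 30*44)*(1028 - 1028) = (4140 - 1320)*0 = 2820*0 = 0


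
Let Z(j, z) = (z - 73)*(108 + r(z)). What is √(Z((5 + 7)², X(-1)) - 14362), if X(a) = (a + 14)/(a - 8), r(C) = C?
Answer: 2*I*√451463/9 ≈ 149.31*I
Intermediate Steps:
X(a) = (14 + a)/(-8 + a)
Z(j, z) = (-73 + z)*(108 + z) (Z(j, z) = (z - 73)*(108 + z) = (-73 + z)*(108 + z))
√(Z((5 + 7)², X(-1)) - 14362) = √((-7884 + ((14 - 1)/(-8 - 1))² + 35*((14 - 1)/(-8 - 1))) - 14362) = √((-7884 + (13/(-9))² + 35*(13/(-9))) - 14362) = √((-7884 + (-⅑*13)² + 35*(-⅑*13)) - 14362) = √((-7884 + (-13/9)² + 35*(-13/9)) - 14362) = √((-7884 + 169/81 - 455/9) - 14362) = √(-642530/81 - 14362) = √(-1805852/81) = 2*I*√451463/9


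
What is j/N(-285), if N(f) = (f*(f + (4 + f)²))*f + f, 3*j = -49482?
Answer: -5498/2130152605 ≈ -2.5810e-6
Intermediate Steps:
j = -16494 (j = (⅓)*(-49482) = -16494)
N(f) = f + f²*(f + (4 + f)²) (N(f) = f²*(f + (4 + f)²) + f = f + f²*(f + (4 + f)²))
j/N(-285) = -16494*(-1/(285*(1 + (-285)² - 285*(4 - 285)²))) = -16494*(-1/(285*(1 + 81225 - 285*(-281)²))) = -16494*(-1/(285*(1 + 81225 - 285*78961))) = -16494*(-1/(285*(1 + 81225 - 22503885))) = -16494/((-285*(-22422659))) = -16494/6390457815 = -16494*1/6390457815 = -5498/2130152605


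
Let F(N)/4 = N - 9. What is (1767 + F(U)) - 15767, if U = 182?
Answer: -13308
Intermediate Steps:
F(N) = -36 + 4*N (F(N) = 4*(N - 9) = 4*(-9 + N) = -36 + 4*N)
(1767 + F(U)) - 15767 = (1767 + (-36 + 4*182)) - 15767 = (1767 + (-36 + 728)) - 15767 = (1767 + 692) - 15767 = 2459 - 15767 = -13308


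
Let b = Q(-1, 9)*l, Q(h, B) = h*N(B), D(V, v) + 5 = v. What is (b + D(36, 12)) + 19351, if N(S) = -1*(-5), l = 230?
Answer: 18208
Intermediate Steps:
D(V, v) = -5 + v
N(S) = 5
Q(h, B) = 5*h (Q(h, B) = h*5 = 5*h)
b = -1150 (b = (5*(-1))*230 = -5*230 = -1150)
(b + D(36, 12)) + 19351 = (-1150 + (-5 + 12)) + 19351 = (-1150 + 7) + 19351 = -1143 + 19351 = 18208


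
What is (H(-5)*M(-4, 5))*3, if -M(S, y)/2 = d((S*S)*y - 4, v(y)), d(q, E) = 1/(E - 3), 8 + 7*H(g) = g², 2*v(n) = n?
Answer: 204/7 ≈ 29.143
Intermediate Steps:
v(n) = n/2
H(g) = -8/7 + g²/7
d(q, E) = 1/(-3 + E)
M(S, y) = -2/(-3 + y/2)
(H(-5)*M(-4, 5))*3 = ((-8/7 + (⅐)*(-5)²)*(-4/(-6 + 5)))*3 = ((-8/7 + (⅐)*25)*(-4/(-1)))*3 = ((-8/7 + 25/7)*(-4*(-1)))*3 = ((17/7)*4)*3 = (68/7)*3 = 204/7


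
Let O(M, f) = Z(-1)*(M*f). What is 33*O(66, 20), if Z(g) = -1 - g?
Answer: 0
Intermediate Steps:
O(M, f) = 0 (O(M, f) = (-1 - 1*(-1))*(M*f) = (-1 + 1)*(M*f) = 0*(M*f) = 0)
33*O(66, 20) = 33*0 = 0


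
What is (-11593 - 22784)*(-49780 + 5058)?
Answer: 1537408194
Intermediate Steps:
(-11593 - 22784)*(-49780 + 5058) = -34377*(-44722) = 1537408194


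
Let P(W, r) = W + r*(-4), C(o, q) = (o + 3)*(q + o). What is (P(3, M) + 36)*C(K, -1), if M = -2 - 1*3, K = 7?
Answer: 3540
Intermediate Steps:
C(o, q) = (3 + o)*(o + q)
M = -5 (M = -2 - 3 = -5)
P(W, r) = W - 4*r
(P(3, M) + 36)*C(K, -1) = ((3 - 4*(-5)) + 36)*(7**2 + 3*7 + 3*(-1) + 7*(-1)) = ((3 + 20) + 36)*(49 + 21 - 3 - 7) = (23 + 36)*60 = 59*60 = 3540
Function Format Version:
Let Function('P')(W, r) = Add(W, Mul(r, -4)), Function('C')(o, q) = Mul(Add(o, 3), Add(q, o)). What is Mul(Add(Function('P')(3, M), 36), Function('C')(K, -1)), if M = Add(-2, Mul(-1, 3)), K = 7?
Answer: 3540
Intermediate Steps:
Function('C')(o, q) = Mul(Add(3, o), Add(o, q))
M = -5 (M = Add(-2, -3) = -5)
Function('P')(W, r) = Add(W, Mul(-4, r))
Mul(Add(Function('P')(3, M), 36), Function('C')(K, -1)) = Mul(Add(Add(3, Mul(-4, -5)), 36), Add(Pow(7, 2), Mul(3, 7), Mul(3, -1), Mul(7, -1))) = Mul(Add(Add(3, 20), 36), Add(49, 21, -3, -7)) = Mul(Add(23, 36), 60) = Mul(59, 60) = 3540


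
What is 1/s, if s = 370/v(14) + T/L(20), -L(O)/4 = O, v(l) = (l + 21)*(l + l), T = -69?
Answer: 3920/4861 ≈ 0.80642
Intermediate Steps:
v(l) = 2*l*(21 + l) (v(l) = (21 + l)*(2*l) = 2*l*(21 + l))
L(O) = -4*O
s = 4861/3920 (s = 370/((2*14*(21 + 14))) - 69/((-4*20)) = 370/((2*14*35)) - 69/(-80) = 370/980 - 69*(-1/80) = 370*(1/980) + 69/80 = 37/98 + 69/80 = 4861/3920 ≈ 1.2401)
1/s = 1/(4861/3920) = 3920/4861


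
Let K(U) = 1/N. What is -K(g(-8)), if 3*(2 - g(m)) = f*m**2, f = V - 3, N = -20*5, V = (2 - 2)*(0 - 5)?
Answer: 1/100 ≈ 0.010000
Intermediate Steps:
V = 0 (V = 0*(-5) = 0)
N = -100
f = -3 (f = 0 - 3 = -3)
g(m) = 2 + m**2 (g(m) = 2 - (-1)*m**2 = 2 + m**2)
K(U) = -1/100 (K(U) = 1/(-100) = -1/100)
-K(g(-8)) = -1*(-1/100) = 1/100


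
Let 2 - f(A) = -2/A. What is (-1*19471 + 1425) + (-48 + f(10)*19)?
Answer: -90261/5 ≈ -18052.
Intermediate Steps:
f(A) = 2 + 2/A (f(A) = 2 - (-2)/A = 2 + 2/A)
(-1*19471 + 1425) + (-48 + f(10)*19) = (-1*19471 + 1425) + (-48 + (2 + 2/10)*19) = (-19471 + 1425) + (-48 + (2 + 2*(⅒))*19) = -18046 + (-48 + (2 + ⅕)*19) = -18046 + (-48 + (11/5)*19) = -18046 + (-48 + 209/5) = -18046 - 31/5 = -90261/5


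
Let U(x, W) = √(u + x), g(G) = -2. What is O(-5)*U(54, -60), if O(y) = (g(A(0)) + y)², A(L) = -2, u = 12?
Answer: 49*√66 ≈ 398.08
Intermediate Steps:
O(y) = (-2 + y)²
U(x, W) = √(12 + x)
O(-5)*U(54, -60) = (-2 - 5)²*√(12 + 54) = (-7)²*√66 = 49*√66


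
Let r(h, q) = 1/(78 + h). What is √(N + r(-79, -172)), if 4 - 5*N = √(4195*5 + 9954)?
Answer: √(-5 - 5*√30929)/5 ≈ 5.9475*I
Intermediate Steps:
N = ⅘ - √30929/5 (N = ⅘ - √(4195*5 + 9954)/5 = ⅘ - √(20975 + 9954)/5 = ⅘ - √30929/5 ≈ -34.373)
√(N + r(-79, -172)) = √((⅘ - √30929/5) + 1/(78 - 79)) = √((⅘ - √30929/5) + 1/(-1)) = √((⅘ - √30929/5) - 1) = √(-⅕ - √30929/5)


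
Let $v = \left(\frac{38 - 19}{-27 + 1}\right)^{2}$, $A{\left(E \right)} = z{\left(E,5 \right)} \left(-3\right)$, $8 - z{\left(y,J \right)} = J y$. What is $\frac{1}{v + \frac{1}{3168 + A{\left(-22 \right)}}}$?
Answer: $\frac{951132}{508265} \approx 1.8713$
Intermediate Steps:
$z{\left(y,J \right)} = 8 - J y$
$A{\left(E \right)} = -24 + 15 E$ ($A{\left(E \right)} = \left(8 - 5 E\right) \left(-3\right) = -24 + 15 E$)
$v = \frac{361}{676}$ ($v = \left(\frac{19}{-26}\right)^{2} = \left(19 \left(- \frac{1}{26}\right)\right)^{2} = \left(- \frac{19}{26}\right)^{2} = \frac{361}{676} \approx 0.53402$)
$\frac{1}{v + \frac{1}{3168 + A{\left(-22 \right)}}} = \frac{1}{\frac{361}{676} + \frac{1}{3168 + \left(-24 + 15 \left(-22\right)\right)}} = \frac{1}{\frac{361}{676} + \frac{1}{3168 - 354}} = \frac{1}{\frac{361}{676} + \frac{1}{2814}} = \frac{1}{\frac{508265}{951132}} = \frac{951132}{508265}$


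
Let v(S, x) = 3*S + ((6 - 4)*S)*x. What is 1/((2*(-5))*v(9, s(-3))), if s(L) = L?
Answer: 1/270 ≈ 0.0037037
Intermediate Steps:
v(S, x) = 3*S + 2*S*x (v(S, x) = 3*S + (2*S)*x = 3*S + 2*S*x)
1/((2*(-5))*v(9, s(-3))) = 1/((2*(-5))*(9*(3 + 2*(-3)))) = 1/(-90*(3 - 6)) = 1/(-90*(-3)) = 1/(-10*(-27)) = 1/270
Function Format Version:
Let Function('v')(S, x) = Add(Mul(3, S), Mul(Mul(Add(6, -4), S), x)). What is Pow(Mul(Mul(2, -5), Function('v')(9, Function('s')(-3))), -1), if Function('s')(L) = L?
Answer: Rational(1, 270) ≈ 0.0037037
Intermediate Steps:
Function('v')(S, x) = Add(Mul(3, S), Mul(2, S, x)) (Function('v')(S, x) = Add(Mul(3, S), Mul(Mul(2, S), x)) = Add(Mul(3, S), Mul(2, S, x)))
Pow(Mul(Mul(2, -5), Function('v')(9, Function('s')(-3))), -1) = Pow(Mul(Mul(2, -5), Mul(9, Add(3, Mul(2, -3)))), -1) = Pow(Mul(-10, Mul(9, Add(3, -6))), -1) = Pow(Mul(-10, Mul(9, -3)), -1) = Pow(Mul(-10, -27), -1) = Pow(270, -1) = Rational(1, 270)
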